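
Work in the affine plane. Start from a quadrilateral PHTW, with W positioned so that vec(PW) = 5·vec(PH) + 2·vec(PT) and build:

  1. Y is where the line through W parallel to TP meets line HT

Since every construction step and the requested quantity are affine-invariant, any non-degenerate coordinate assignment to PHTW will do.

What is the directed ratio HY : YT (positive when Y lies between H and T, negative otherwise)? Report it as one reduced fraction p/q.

HY:YT = -4/5

Set P = (0, 0), H = (1, 0), T = (0, 1), W = (5, 2); any affine frame gives the same invariant.
1. Y is where the line through W parallel to TP meets line HT ⇒ Y = (5, -4)
Y = H + t·(T−H) with t = -4, so HY:YT = t:(1−t) = -4:5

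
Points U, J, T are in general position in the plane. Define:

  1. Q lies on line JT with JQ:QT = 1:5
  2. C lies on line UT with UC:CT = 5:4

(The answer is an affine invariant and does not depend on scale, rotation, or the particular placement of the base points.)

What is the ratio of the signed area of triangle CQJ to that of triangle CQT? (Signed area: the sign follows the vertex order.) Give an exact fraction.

[CQJ]:[CQT] = -1/5

Assign U = (0, 0), J = (1, 0), T = (0, 1) — the answer is frame-independent, so this choice is without loss of generality.
1. Q lies on line JT with JQ:QT = 1:5 ⇒ Q = (5/6, 1/6)
2. C lies on line UT with UC:CT = 5:4 ⇒ C = (0, 5/9)
2·[CQJ] = -2/27, 2·[CQT] = 10/27
[CQJ]:[CQT] = -2/27:10/27 = -1/5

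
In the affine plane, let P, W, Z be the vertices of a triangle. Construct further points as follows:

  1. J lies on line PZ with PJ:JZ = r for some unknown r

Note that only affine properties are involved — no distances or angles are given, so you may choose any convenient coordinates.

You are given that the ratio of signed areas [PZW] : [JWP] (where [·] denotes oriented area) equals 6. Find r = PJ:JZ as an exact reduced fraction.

Set P = (0, 0), W = (1, 0), Z = (0, 1); any affine frame gives the same invariant.
1. With PJ:JZ = r, write λ = r/(r+1) so J = P + λ·(Z−P); J is affine-linear in λ
Every point depending on J is an affine combination of J and λ-independent points, so each such coordinate is linear in λ; the λ² term in each signed area is a multiple of (Z−P)×(Z−P) = 0, so 2·[PZW] and 2·[JWP] are each linear in λ. Evaluating at λ=0 and λ=1:
  2·[PZW] = -1,   2·[JWP] = −λ
So [PZW]:[JWP] = (-1) / (−λ). Setting this equal to 6:
  -1 = 6·(−λ)  ⇒  λ = 1/6
Then r = λ/(1−λ) = (1/6)/(5/6) = 1/5. Check: with r = 1/5, J = (0, 1/6) and [PZW]:[JWP] = 6 as required.

r = 1/5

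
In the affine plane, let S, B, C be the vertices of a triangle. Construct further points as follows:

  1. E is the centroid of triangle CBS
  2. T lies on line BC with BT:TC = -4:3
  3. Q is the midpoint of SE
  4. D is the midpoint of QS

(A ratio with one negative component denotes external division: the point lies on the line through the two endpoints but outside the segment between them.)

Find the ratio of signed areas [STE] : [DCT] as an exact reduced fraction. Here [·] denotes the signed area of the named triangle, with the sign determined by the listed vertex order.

Assign S = (0, 0), B = (1, 0), C = (0, 1) — the answer is frame-independent, so this choice is without loss of generality.
1. E is the centroid of triangle CBS ⇒ E = (1/3, 1/3)
2. T lies on line BC with BT:TC = -4:3 ⇒ T = (-3, 4)
3. Q is the midpoint of SE ⇒ Q = (1/6, 1/6)
4. D is the midpoint of QS ⇒ D = (1/12, 1/12)
2·[STE] = -7/3, 2·[DCT] = 5/2
[STE]:[DCT] = -7/3:5/2 = -14/15

[STE]:[DCT] = -14/15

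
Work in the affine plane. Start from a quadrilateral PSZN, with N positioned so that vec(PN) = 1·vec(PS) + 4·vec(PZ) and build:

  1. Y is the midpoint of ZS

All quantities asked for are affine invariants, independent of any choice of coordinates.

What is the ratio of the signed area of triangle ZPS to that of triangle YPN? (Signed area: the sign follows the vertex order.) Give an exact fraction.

[ZPS]:[YPN] = -2/3

Work in coordinates with P = (0, 0), S = (1, 0), Z = (0, 1), N = (1, 4).
1. Y is the midpoint of ZS ⇒ Y = (1/2, 1/2)
2·[ZPS] = 1, 2·[YPN] = -3/2
[ZPS]:[YPN] = 1:-3/2 = -2/3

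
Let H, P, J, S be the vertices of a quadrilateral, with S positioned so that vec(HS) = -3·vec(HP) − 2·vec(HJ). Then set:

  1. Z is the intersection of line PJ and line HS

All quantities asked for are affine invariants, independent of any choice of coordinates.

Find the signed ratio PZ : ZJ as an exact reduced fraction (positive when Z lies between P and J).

PZ:ZJ = 2/3

Set H = (0, 0), P = (1, 0), J = (0, 1), S = (-3, -2); any affine frame gives the same invariant.
1. Z is the intersection of line PJ and line HS ⇒ Z = (3/5, 2/5)
Z = P + t·(J−P) with t = 2/5, so PZ:ZJ = t:(1−t) = 2/5:3/5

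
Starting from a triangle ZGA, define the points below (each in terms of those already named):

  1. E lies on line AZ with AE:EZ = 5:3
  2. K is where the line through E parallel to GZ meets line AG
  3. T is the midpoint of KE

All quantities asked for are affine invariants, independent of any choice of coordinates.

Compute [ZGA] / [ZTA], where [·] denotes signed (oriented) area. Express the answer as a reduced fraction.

[ZGA]:[ZTA] = 16/5

Choose coordinates Z = (0, 0), G = (1, 0), A = (0, 1).
1. E lies on line AZ with AE:EZ = 5:3 ⇒ E = (0, 3/8)
2. K is where the line through E parallel to GZ meets line AG ⇒ K = (5/8, 3/8)
3. T is the midpoint of KE ⇒ T = (5/16, 3/8)
2·[ZGA] = 1, 2·[ZTA] = 5/16
[ZGA]:[ZTA] = 1:5/16 = 16/5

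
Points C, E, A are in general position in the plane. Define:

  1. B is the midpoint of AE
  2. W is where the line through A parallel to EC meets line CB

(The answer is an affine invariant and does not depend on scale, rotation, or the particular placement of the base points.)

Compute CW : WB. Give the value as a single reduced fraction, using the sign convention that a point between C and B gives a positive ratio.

CW:WB = -2

Choose coordinates C = (0, 0), E = (1, 0), A = (0, 1).
1. B is the midpoint of AE ⇒ B = (1/2, 1/2)
2. W is where the line through A parallel to EC meets line CB ⇒ W = (1, 1)
W = C + t·(B−C) with t = 2, so CW:WB = t:(1−t) = 2:-1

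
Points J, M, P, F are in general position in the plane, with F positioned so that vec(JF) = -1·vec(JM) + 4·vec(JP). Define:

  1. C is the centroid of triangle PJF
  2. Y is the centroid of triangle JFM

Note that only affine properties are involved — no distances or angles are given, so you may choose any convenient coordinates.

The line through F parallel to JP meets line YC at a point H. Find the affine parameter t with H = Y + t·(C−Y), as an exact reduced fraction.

t = 3

Set J = (0, 0), M = (1, 0), P = (0, 1), F = (-1, 4); any affine frame gives the same invariant.
1. C is the centroid of triangle PJF ⇒ C = (-1/3, 5/3)
2. Y is the centroid of triangle JFM ⇒ Y = (0, 4/3)
through F parallel to JP: direction (0, 1); meets YC at H = (-1, 7/3)
H = Y + t·(C−Y) with t = 3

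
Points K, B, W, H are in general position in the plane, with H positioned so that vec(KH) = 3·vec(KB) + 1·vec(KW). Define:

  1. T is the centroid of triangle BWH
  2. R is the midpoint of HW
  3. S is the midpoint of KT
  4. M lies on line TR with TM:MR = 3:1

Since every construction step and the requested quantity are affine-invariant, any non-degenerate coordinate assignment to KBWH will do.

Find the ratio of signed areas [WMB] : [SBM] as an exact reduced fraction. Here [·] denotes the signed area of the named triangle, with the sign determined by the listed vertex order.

[WMB]:[SBM] = -3

Choose coordinates K = (0, 0), B = (1, 0), W = (0, 1), H = (3, 1).
1. T is the centroid of triangle BWH ⇒ T = (4/3, 2/3)
2. R is the midpoint of HW ⇒ R = (3/2, 1)
3. S is the midpoint of KT ⇒ S = (2/3, 1/3)
4. M lies on line TR with TM:MR = 3:1 ⇒ M = (35/24, 11/12)
2·[WMB] = -11/8, 2·[SBM] = 11/24
[WMB]:[SBM] = -11/8:11/24 = -3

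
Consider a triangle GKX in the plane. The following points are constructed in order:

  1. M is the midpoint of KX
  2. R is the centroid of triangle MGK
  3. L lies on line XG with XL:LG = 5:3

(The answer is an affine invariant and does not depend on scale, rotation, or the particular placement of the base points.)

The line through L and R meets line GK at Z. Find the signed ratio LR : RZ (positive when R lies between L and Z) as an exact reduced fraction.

LR:RZ = 5/4

Set G = (0, 0), K = (1, 0), X = (0, 1); any affine frame gives the same invariant.
1. M is the midpoint of KX ⇒ M = (1/2, 1/2)
2. R is the centroid of triangle MGK ⇒ R = (1/2, 1/6)
3. L lies on line XG with XL:LG = 5:3 ⇒ L = (0, 3/8)
line LR meets GK at Z = (9/10, 0)
R = L + t·(Z−L) with t = 5/9, so LR:RZ = 5/9:4/9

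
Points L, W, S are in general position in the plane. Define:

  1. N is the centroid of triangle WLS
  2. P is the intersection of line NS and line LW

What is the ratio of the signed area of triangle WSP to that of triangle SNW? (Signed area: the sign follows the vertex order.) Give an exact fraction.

[WSP]:[SNW] = 3/2

Work in coordinates with L = (0, 0), W = (1, 0), S = (0, 1).
1. N is the centroid of triangle WLS ⇒ N = (1/3, 1/3)
2. P is the intersection of line NS and line LW ⇒ P = (1/2, 0)
2·[WSP] = 1/2, 2·[SNW] = 1/3
[WSP]:[SNW] = 1/2:1/3 = 3/2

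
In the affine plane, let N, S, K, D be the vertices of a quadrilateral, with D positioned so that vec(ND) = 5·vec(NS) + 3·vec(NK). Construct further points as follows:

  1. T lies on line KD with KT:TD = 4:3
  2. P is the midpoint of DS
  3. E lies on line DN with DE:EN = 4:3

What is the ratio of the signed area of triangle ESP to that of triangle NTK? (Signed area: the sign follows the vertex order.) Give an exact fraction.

Work in coordinates with N = (0, 0), S = (1, 0), K = (0, 1), D = (5, 3).
1. T lies on line KD with KT:TD = 4:3 ⇒ T = (20/7, 15/7)
2. P is the midpoint of DS ⇒ P = (3, 3/2)
3. E lies on line DN with DE:EN = 4:3 ⇒ E = (15/7, 9/7)
2·[ESP] = 6/7, 2·[NTK] = 20/7
[ESP]:[NTK] = 6/7:20/7 = 3/10

[ESP]:[NTK] = 3/10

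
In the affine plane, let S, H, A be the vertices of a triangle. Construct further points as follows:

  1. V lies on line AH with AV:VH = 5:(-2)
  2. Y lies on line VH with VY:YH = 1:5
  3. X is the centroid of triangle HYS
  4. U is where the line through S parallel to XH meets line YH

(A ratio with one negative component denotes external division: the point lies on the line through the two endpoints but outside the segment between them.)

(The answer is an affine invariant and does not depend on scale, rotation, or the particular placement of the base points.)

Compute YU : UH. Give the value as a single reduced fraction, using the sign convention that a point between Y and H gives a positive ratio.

YU:UH = -2

Work in coordinates with S = (0, 0), H = (1, 0), A = (0, 1).
1. V lies on line AH with AV:VH = 5:(-2) ⇒ V = (5/3, -2/3)
2. Y lies on line VH with VY:YH = 1:5 ⇒ Y = (14/9, -5/9)
3. X is the centroid of triangle HYS ⇒ X = (23/27, -5/27)
4. U is where the line through S parallel to XH meets line YH ⇒ U = (4/9, 5/9)
U = Y + t·(H−Y) with t = 2, so YU:UH = t:(1−t) = 2:-1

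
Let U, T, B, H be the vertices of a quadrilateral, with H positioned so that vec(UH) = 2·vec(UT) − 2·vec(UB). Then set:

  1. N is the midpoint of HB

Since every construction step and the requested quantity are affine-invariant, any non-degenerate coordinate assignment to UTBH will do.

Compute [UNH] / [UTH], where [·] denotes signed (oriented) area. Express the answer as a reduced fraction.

[UNH]:[UTH] = 1/2

Set U = (0, 0), T = (1, 0), B = (0, 1), H = (2, -2); any affine frame gives the same invariant.
1. N is the midpoint of HB ⇒ N = (1, -1/2)
2·[UNH] = -1, 2·[UTH] = -2
[UNH]:[UTH] = -1:-2 = 1/2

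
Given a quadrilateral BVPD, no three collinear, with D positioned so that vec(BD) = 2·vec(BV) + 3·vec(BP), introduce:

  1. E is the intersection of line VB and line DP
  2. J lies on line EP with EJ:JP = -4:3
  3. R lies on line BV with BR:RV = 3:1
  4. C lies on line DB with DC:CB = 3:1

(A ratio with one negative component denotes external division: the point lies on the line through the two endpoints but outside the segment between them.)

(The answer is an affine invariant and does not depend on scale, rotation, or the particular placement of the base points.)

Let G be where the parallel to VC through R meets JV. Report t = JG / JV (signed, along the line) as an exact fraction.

t = 59/56

Assign B = (0, 0), V = (1, 0), P = (0, 1), D = (2, 3) — the answer is frame-independent, so this choice is without loss of generality.
1. E is the intersection of line VB and line DP ⇒ E = (-1, 0)
2. J lies on line EP with EJ:JP = -4:3 ⇒ J = (3, 4)
3. R lies on line BV with BR:RV = 3:1 ⇒ R = (3/4, 0)
4. C lies on line DB with DC:CB = 3:1 ⇒ C = (1/2, 3/4)
through R parallel to VC: direction (-1/2, 3/4); meets JV at G = (25/28, -3/14)
G = J + t·(V−J) with t = 59/56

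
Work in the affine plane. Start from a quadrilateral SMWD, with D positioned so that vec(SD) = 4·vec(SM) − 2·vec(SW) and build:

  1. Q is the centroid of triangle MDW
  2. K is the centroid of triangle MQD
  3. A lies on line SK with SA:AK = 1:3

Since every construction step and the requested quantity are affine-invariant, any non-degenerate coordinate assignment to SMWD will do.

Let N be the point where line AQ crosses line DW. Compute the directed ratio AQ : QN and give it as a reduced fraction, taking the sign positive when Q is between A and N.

AQ:QN = 25/3

Assign S = (0, 0), M = (1, 0), W = (0, 1), D = (4, -2) — the answer is frame-independent, so this choice is without loss of generality.
1. Q is the centroid of triangle MDW ⇒ Q = (5/3, -1/3)
2. K is the centroid of triangle MQD ⇒ K = (20/9, -7/9)
3. A lies on line SK with SA:AK = 1:3 ⇒ A = (5/9, -7/36)
line AQ meets DW at N = (9/5, -7/20)
Q = A + t·(N−A) with t = 25/28, so AQ:QN = 25/28:3/28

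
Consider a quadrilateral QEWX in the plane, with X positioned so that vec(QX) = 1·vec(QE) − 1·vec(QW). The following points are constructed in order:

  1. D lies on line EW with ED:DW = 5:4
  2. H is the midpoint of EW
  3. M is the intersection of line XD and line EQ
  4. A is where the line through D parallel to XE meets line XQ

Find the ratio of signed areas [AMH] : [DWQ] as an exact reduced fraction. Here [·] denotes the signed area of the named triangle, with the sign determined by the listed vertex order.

Set Q = (0, 0), E = (1, 0), W = (0, 1), X = (1, -1); any affine frame gives the same invariant.
1. D lies on line EW with ED:DW = 5:4 ⇒ D = (4/9, 5/9)
2. H is the midpoint of EW ⇒ H = (1/2, 1/2)
3. M is the intersection of line XD and line EQ ⇒ M = (9/14, 0)
4. A is where the line through D parallel to XE meets line XQ ⇒ A = (4/9, -4/9)
2·[AMH] = 41/252, 2·[DWQ] = 4/9
[AMH]:[DWQ] = 41/252:4/9 = 41/112

[AMH]:[DWQ] = 41/112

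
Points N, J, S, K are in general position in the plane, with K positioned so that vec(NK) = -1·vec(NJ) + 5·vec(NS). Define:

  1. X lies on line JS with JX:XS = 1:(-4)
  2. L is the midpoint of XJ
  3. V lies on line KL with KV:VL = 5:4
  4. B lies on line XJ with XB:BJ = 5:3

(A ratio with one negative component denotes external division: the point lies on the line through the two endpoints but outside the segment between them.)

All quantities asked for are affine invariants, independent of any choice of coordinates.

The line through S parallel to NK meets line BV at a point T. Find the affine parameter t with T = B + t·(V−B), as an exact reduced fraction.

Choose coordinates N = (0, 0), J = (1, 0), S = (0, 1), K = (-1, 5).
1. X lies on line JS with JX:XS = 1:(-4) ⇒ X = (4/3, -1/3)
2. L is the midpoint of XJ ⇒ L = (7/6, -1/6)
3. V lies on line KL with KV:VL = 5:4 ⇒ V = (11/54, 115/54)
4. B lies on line XJ with XB:BJ = 5:3 ⇒ B = (9/8, -1/8)
through S parallel to NK: direction (-1, 5); meets BV at T = (-81/127, 532/127)
T = B + t·(V−B) with t = 243/127

t = 243/127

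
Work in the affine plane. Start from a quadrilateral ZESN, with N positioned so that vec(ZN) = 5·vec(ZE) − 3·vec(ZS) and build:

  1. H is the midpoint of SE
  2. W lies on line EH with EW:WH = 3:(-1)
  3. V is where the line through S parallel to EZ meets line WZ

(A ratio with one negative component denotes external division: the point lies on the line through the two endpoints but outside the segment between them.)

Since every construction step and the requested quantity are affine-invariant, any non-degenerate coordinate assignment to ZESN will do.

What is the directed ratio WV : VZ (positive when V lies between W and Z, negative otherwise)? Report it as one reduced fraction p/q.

WV:VZ = -1/4

Set Z = (0, 0), E = (1, 0), S = (0, 1), N = (5, -3); any affine frame gives the same invariant.
1. H is the midpoint of SE ⇒ H = (1/2, 1/2)
2. W lies on line EH with EW:WH = 3:(-1) ⇒ W = (1/4, 3/4)
3. V is where the line through S parallel to EZ meets line WZ ⇒ V = (1/3, 1)
V = W + t·(Z−W) with t = -1/3, so WV:VZ = t:(1−t) = -1/3:4/3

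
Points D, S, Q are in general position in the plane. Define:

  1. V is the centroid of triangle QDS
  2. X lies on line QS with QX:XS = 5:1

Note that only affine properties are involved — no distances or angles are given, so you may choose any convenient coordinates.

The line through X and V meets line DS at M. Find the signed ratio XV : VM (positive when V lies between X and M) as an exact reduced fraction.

Choose coordinates D = (0, 0), S = (1, 0), Q = (0, 1).
1. V is the centroid of triangle QDS ⇒ V = (1/3, 1/3)
2. X lies on line QS with QX:XS = 5:1 ⇒ X = (5/6, 1/6)
line XV meets DS at M = (4/3, 0)
V = X + t·(M−X) with t = -1, so XV:VM = -1:2

XV:VM = -1/2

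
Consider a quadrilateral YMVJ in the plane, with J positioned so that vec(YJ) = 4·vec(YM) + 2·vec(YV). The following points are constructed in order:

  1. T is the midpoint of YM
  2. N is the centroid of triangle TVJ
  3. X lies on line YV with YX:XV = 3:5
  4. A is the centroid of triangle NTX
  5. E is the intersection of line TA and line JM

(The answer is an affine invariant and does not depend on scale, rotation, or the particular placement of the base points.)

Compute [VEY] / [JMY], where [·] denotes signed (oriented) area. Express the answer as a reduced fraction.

Set Y = (0, 0), M = (1, 0), V = (0, 1), J = (4, 2); any affine frame gives the same invariant.
1. T is the midpoint of YM ⇒ T = (1/2, 0)
2. N is the centroid of triangle TVJ ⇒ N = (3/2, 1)
3. X lies on line YV with YX:XV = 3:5 ⇒ X = (0, 3/8)
4. A is the centroid of triangle NTX ⇒ A = (2/3, 11/24)
5. E is the intersection of line TA and line JM ⇒ E = (17/50, -11/25)
2·[VEY] = -17/50, 2·[JMY] = -2
[VEY]:[JMY] = -17/50:-2 = 17/100

[VEY]:[JMY] = 17/100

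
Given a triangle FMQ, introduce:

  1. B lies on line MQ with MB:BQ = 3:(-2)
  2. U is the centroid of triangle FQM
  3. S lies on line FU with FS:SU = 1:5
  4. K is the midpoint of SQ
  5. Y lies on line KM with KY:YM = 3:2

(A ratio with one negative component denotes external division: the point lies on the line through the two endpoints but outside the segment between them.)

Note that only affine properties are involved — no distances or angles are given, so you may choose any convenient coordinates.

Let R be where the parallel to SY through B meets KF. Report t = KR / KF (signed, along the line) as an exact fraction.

Assign F = (0, 0), M = (1, 0), Q = (0, 1) — the answer is frame-independent, so this choice is without loss of generality.
1. B lies on line MQ with MB:BQ = 3:(-2) ⇒ B = (-2, 3)
2. U is the centroid of triangle FQM ⇒ U = (1/3, 1/3)
3. S lies on line FU with FS:SU = 1:5 ⇒ S = (1/18, 1/18)
4. K is the midpoint of SQ ⇒ K = (1/36, 19/36)
5. Y lies on line KM with KY:YM = 3:2 ⇒ Y = (11/18, 19/90)
through B parallel to SY: direction (5/9, 7/45); meets KF at R = (89/468, 1691/468)
R = K + t·(F−K) with t = -76/13

t = -76/13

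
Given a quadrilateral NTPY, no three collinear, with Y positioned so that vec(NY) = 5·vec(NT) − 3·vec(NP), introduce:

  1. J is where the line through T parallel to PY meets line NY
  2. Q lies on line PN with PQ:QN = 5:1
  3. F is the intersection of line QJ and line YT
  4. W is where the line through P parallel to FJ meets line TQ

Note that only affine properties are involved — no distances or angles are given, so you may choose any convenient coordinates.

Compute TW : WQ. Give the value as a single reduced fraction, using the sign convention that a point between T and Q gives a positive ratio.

Set N = (0, 0), T = (1, 0), P = (0, 1), Y = (5, -3); any affine frame gives the same invariant.
1. J is where the line through T parallel to PY meets line NY ⇒ J = (4, -12/5)
2. Q lies on line PN with PQ:QN = 5:1 ⇒ Q = (0, 1/6)
3. F is the intersection of line QJ and line YT ⇒ F = (70/13, -171/52)
4. W is where the line through P parallel to FJ meets line TQ ⇒ W = (100/57, -43/342)
W = T + t·(Q−T) with t = -43/57, so TW:WQ = t:(1−t) = -43/57:100/57

TW:WQ = -43/100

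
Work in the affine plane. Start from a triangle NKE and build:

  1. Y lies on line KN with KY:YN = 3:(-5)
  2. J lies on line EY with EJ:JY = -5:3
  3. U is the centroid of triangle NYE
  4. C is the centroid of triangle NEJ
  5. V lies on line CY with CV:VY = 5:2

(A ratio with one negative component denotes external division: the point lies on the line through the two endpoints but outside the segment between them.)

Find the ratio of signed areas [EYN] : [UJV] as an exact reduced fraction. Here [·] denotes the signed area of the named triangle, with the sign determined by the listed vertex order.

Choose coordinates N = (0, 0), K = (1, 0), E = (0, 1).
1. Y lies on line KN with KY:YN = 3:(-5) ⇒ Y = (5/2, 0)
2. J lies on line EY with EJ:JY = -5:3 ⇒ J = (25/4, -3/2)
3. U is the centroid of triangle NYE ⇒ U = (5/6, 1/3)
4. C is the centroid of triangle NEJ ⇒ C = (25/12, -1/6)
5. V lies on line CY with CV:VY = 5:2 ⇒ V = (50/21, -1/21)
2·[EYN] = -5/2, 2·[UJV] = 65/84
[EYN]:[UJV] = -5/2:65/84 = -42/13

[EYN]:[UJV] = -42/13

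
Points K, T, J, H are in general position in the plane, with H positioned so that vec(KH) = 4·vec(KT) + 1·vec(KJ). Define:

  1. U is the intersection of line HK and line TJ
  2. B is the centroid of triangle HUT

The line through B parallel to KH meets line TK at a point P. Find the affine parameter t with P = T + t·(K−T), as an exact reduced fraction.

t = 2/3

Set K = (0, 0), T = (1, 0), J = (0, 1), H = (4, 1); any affine frame gives the same invariant.
1. U is the intersection of line HK and line TJ ⇒ U = (4/5, 1/5)
2. B is the centroid of triangle HUT ⇒ B = (29/15, 2/5)
through B parallel to KH: direction (4, 1); meets TK at P = (1/3, 0)
P = T + t·(K−T) with t = 2/3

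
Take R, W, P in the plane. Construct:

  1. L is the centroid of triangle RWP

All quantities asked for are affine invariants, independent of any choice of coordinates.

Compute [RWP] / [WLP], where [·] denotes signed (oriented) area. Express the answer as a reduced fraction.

Choose coordinates R = (0, 0), W = (1, 0), P = (0, 1).
1. L is the centroid of triangle RWP ⇒ L = (1/3, 1/3)
2·[RWP] = 1, 2·[WLP] = -1/3
[RWP]:[WLP] = 1:-1/3 = -3

[RWP]:[WLP] = -3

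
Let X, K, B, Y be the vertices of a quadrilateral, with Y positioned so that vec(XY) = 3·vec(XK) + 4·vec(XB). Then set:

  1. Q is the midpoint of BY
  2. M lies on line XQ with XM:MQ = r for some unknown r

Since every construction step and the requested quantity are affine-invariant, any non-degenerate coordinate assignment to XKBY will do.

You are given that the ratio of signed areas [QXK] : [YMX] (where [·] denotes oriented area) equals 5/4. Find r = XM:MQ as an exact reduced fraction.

r = -4

Work in coordinates with X = (0, 0), K = (1, 0), B = (0, 1), Y = (3, 4).
1. Q is the midpoint of BY ⇒ Q = (3/2, 5/2)
2. With XM:MQ = r, write λ = r/(r+1) so M = X + λ·(Q−X); M is affine-linear in λ
Every point depending on M is an affine combination of M and λ-independent points, so each such coordinate is linear in λ; the λ² term in each signed area is a multiple of (Q−X)×(Q−X) = 0, so 2·[QXK] and 2·[YMX] are each linear in λ. Evaluating at λ=0 and λ=1:
  2·[QXK] = 5/2,   2·[YMX] = 3/2·λ
So [QXK]:[YMX] = (5/2) / (3/2·λ). Setting this equal to 5/4:
  5/2 = 5/4·(3/2·λ)  ⇒  λ = 4/3
Then r = λ/(1−λ) = (4/3)/(-1/3) = -4. Check: with r = -4, M = (2, 10/3) and [QXK]:[YMX] = 5/4 as required.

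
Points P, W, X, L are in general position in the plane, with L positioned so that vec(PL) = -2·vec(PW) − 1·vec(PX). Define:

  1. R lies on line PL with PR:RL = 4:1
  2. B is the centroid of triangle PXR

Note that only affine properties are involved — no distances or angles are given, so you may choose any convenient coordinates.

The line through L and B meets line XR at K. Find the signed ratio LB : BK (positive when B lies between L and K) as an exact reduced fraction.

LB:BK = -7/4

Set P = (0, 0), W = (1, 0), X = (0, 1), L = (-2, -1); any affine frame gives the same invariant.
1. R lies on line PL with PR:RL = 4:1 ⇒ R = (-8/5, -4/5)
2. B is the centroid of triangle PXR ⇒ B = (-8/15, 1/15)
line LB meets XR at K = (-48/35, -19/35)
B = L + t·(K−L) with t = 7/3, so LB:BK = 7/3:-4/3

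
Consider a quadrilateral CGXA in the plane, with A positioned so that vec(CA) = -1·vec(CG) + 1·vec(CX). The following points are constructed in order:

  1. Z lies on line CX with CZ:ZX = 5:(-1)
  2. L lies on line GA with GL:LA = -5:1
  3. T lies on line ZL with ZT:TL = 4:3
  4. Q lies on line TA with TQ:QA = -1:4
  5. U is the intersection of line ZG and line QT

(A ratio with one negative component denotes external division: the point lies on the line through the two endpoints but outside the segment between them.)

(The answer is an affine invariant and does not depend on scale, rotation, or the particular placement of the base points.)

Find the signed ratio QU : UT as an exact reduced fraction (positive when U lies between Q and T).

Set C = (0, 0), G = (1, 0), X = (0, 1), A = (-1, 1); any affine frame gives the same invariant.
1. Z lies on line CX with CZ:ZX = 5:(-1) ⇒ Z = (0, 5/4)
2. L lies on line GA with GL:LA = -5:1 ⇒ L = (-3/2, 5/4)
3. T lies on line ZL with ZT:TL = 4:3 ⇒ T = (-6/7, 5/4)
4. Q lies on line TA with TQ:QA = -1:4 ⇒ Q = (-17/21, 4/3)
5. U is the intersection of line ZG and line QT ⇒ U = (-1/2, 15/8)
U = Q + t·(T−Q) with t = -13/2, so QU:UT = t:(1−t) = -13/2:15/2

QU:UT = -13/15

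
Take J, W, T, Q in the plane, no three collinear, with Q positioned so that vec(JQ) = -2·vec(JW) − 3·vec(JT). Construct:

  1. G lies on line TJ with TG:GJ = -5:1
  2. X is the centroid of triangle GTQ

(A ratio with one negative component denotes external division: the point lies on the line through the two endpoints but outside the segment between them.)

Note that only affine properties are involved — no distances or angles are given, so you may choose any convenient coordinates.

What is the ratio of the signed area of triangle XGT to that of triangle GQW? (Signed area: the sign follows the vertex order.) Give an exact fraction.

[XGT]:[GQW] = 10/27

Work in coordinates with J = (0, 0), W = (1, 0), T = (0, 1), Q = (-2, -3).
1. G lies on line TJ with TG:GJ = -5:1 ⇒ G = (0, -1/4)
2. X is the centroid of triangle GTQ ⇒ X = (-2/3, -3/4)
2·[XGT] = 5/6, 2·[GQW] = 9/4
[XGT]:[GQW] = 5/6:9/4 = 10/27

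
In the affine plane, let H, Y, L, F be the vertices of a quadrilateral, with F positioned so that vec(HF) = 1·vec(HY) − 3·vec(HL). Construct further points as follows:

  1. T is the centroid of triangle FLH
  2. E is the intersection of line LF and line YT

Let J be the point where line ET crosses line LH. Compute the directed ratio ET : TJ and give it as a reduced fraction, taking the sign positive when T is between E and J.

Set H = (0, 0), Y = (1, 0), L = (0, 1), F = (1, -3); any affine frame gives the same invariant.
1. T is the centroid of triangle FLH ⇒ T = (1/3, -2/3)
2. E is the intersection of line LF and line YT ⇒ E = (2/5, -3/5)
line ET meets LH at J = (0, -1)
T = E + t·(J−E) with t = 1/6, so ET:TJ = 1/6:5/6

ET:TJ = 1/5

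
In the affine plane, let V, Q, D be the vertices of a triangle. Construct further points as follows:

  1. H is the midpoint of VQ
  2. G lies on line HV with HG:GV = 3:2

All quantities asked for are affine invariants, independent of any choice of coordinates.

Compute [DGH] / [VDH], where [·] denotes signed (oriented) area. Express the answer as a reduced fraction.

Assign V = (0, 0), Q = (1, 0), D = (0, 1) — the answer is frame-independent, so this choice is without loss of generality.
1. H is the midpoint of VQ ⇒ H = (1/2, 0)
2. G lies on line HV with HG:GV = 3:2 ⇒ G = (1/5, 0)
2·[DGH] = 3/10, 2·[VDH] = -1/2
[DGH]:[VDH] = 3/10:-1/2 = -3/5

[DGH]:[VDH] = -3/5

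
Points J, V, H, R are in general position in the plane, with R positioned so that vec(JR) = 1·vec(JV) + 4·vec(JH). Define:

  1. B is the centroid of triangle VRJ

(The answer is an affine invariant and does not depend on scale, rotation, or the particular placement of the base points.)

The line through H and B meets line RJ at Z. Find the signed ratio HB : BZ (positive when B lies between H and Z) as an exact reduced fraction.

HB:BZ = -7/4

Set J = (0, 0), V = (1, 0), H = (0, 1), R = (1, 4); any affine frame gives the same invariant.
1. B is the centroid of triangle VRJ ⇒ B = (2/3, 4/3)
line HB meets RJ at Z = (2/7, 8/7)
B = H + t·(Z−H) with t = 7/3, so HB:BZ = 7/3:-4/3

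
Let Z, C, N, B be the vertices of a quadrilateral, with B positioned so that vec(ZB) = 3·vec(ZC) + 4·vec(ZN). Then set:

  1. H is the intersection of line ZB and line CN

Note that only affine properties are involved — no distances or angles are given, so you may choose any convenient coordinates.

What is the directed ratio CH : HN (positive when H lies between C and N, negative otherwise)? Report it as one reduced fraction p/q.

CH:HN = 4/3

Set Z = (0, 0), C = (1, 0), N = (0, 1), B = (3, 4); any affine frame gives the same invariant.
1. H is the intersection of line ZB and line CN ⇒ H = (3/7, 4/7)
H = C + t·(N−C) with t = 4/7, so CH:HN = t:(1−t) = 4/7:3/7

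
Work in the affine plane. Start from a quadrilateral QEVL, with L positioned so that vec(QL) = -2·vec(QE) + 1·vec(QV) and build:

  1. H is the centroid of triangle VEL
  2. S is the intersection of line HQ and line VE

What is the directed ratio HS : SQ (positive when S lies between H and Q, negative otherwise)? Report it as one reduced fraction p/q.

HS:SQ = -2/3

Set Q = (0, 0), E = (1, 0), V = (0, 1), L = (-2, 1); any affine frame gives the same invariant.
1. H is the centroid of triangle VEL ⇒ H = (-1/3, 2/3)
2. S is the intersection of line HQ and line VE ⇒ S = (-1, 2)
S = H + t·(Q−H) with t = -2, so HS:SQ = t:(1−t) = -2:3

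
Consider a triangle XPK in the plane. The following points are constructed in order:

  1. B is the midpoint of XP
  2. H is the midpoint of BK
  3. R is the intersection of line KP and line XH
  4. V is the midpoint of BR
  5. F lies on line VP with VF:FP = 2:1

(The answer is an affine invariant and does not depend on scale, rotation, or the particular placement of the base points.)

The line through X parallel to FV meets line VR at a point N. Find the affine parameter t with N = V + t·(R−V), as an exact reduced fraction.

t = -2

Assign X = (0, 0), P = (1, 0), K = (0, 1) — the answer is frame-independent, so this choice is without loss of generality.
1. B is the midpoint of XP ⇒ B = (1/2, 0)
2. H is the midpoint of BK ⇒ H = (1/4, 1/2)
3. R is the intersection of line KP and line XH ⇒ R = (1/3, 2/3)
4. V is the midpoint of BR ⇒ V = (5/12, 1/3)
5. F lies on line VP with VF:FP = 2:1 ⇒ F = (29/36, 1/9)
through X parallel to FV: direction (-7/18, 2/9); meets VR at N = (7/12, -1/3)
N = V + t·(R−V) with t = -2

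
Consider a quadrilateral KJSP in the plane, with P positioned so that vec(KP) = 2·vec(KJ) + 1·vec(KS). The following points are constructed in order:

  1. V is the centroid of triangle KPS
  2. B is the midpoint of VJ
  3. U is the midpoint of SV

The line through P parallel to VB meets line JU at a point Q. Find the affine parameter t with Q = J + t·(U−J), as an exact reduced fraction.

t = -6

Assign K = (0, 0), J = (1, 0), S = (0, 1), P = (2, 1) — the answer is frame-independent, so this choice is without loss of generality.
1. V is the centroid of triangle KPS ⇒ V = (2/3, 2/3)
2. B is the midpoint of VJ ⇒ B = (5/6, 1/3)
3. U is the midpoint of SV ⇒ U = (1/3, 5/6)
through P parallel to VB: direction (1/6, -1/3); meets JU at Q = (5, -5)
Q = J + t·(U−J) with t = -6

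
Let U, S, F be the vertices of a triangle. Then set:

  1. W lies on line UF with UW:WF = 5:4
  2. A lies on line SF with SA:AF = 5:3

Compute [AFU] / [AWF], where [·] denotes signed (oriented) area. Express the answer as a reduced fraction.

Assign U = (0, 0), S = (1, 0), F = (0, 1) — the answer is frame-independent, so this choice is without loss of generality.
1. W lies on line UF with UW:WF = 5:4 ⇒ W = (0, 5/9)
2. A lies on line SF with SA:AF = 5:3 ⇒ A = (3/8, 5/8)
2·[AFU] = 3/8, 2·[AWF] = -1/6
[AFU]:[AWF] = 3/8:-1/6 = -9/4

[AFU]:[AWF] = -9/4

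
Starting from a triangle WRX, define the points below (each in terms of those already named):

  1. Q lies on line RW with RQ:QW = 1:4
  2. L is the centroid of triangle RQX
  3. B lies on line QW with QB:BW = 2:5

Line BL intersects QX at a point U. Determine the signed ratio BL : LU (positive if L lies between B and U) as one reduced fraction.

BL:LU = -31/7

Work in coordinates with W = (0, 0), R = (1, 0), X = (0, 1).
1. Q lies on line RW with RQ:QW = 1:4 ⇒ Q = (4/5, 0)
2. L is the centroid of triangle RQX ⇒ L = (3/5, 1/3)
3. B lies on line QW with QB:BW = 2:5 ⇒ B = (4/7, 0)
line BL meets QX at U = (92/155, 8/31)
L = B + t·(U−B) with t = 31/24, so BL:LU = 31/24:-7/24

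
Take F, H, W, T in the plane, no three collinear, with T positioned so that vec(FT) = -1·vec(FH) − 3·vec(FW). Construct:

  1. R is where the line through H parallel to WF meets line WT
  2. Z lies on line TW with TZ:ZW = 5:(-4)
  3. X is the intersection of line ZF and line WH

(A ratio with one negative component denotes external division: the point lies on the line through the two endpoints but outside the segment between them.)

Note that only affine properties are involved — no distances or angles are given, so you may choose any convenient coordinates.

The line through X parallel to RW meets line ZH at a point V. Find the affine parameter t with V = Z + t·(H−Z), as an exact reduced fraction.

Choose coordinates F = (0, 0), H = (1, 0), W = (0, 1), T = (-1, -3).
1. R is where the line through H parallel to WF meets line WT ⇒ R = (1, 5)
2. Z lies on line TW with TZ:ZW = 5:(-4) ⇒ Z = (4, 17)
3. X is the intersection of line ZF and line WH ⇒ X = (4/21, 17/21)
through X parallel to RW: direction (-1, -4); meets ZH at V = (24/7, 289/21)
V = Z + t·(H−Z) with t = 4/21

t = 4/21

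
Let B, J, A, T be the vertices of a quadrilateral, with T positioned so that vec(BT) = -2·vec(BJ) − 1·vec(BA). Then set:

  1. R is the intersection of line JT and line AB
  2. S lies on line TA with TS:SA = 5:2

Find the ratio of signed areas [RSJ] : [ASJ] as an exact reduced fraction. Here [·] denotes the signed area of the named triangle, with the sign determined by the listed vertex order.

Set B = (0, 0), J = (1, 0), A = (0, 1), T = (-2, -1); any affine frame gives the same invariant.
1. R is the intersection of line JT and line AB ⇒ R = (0, -1/3)
2. S lies on line TA with TS:SA = 5:2 ⇒ S = (-4/7, 3/7)
2·[RSJ] = -20/21, 2·[ASJ] = 8/7
[RSJ]:[ASJ] = -20/21:8/7 = -5/6

[RSJ]:[ASJ] = -5/6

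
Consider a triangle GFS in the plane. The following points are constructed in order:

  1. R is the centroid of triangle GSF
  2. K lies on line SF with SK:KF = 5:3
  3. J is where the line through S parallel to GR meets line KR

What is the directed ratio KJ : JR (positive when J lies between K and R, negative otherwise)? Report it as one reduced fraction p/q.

KJ:JR = -5/4

Choose coordinates G = (0, 0), F = (1, 0), S = (0, 1).
1. R is the centroid of triangle GSF ⇒ R = (1/3, 1/3)
2. K lies on line SF with SK:KF = 5:3 ⇒ K = (5/8, 3/8)
3. J is where the line through S parallel to GR meets line KR ⇒ J = (-5/6, 1/6)
J = K + t·(R−K) with t = 5, so KJ:JR = t:(1−t) = 5:-4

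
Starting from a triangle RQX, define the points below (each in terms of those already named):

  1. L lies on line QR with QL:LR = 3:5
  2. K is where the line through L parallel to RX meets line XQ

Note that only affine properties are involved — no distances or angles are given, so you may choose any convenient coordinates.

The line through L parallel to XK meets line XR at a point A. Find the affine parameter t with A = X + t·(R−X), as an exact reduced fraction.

Set R = (0, 0), Q = (1, 0), X = (0, 1); any affine frame gives the same invariant.
1. L lies on line QR with QL:LR = 3:5 ⇒ L = (5/8, 0)
2. K is where the line through L parallel to RX meets line XQ ⇒ K = (5/8, 3/8)
through L parallel to XK: direction (5/8, -5/8); meets XR at A = (0, 5/8)
A = X + t·(R−X) with t = 3/8

t = 3/8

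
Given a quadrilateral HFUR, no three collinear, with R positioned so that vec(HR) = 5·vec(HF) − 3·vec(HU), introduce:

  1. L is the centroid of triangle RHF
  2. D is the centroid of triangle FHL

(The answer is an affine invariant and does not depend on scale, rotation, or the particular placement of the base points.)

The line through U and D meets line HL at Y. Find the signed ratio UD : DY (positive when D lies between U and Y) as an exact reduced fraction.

Choose coordinates H = (0, 0), F = (1, 0), U = (0, 1), R = (5, -3).
1. L is the centroid of triangle RHF ⇒ L = (2, -1)
2. D is the centroid of triangle FHL ⇒ D = (1, -1/3)
line UD meets HL at Y = (6/5, -3/5)
D = U + t·(Y−U) with t = 5/6, so UD:DY = 5/6:1/6

UD:DY = 5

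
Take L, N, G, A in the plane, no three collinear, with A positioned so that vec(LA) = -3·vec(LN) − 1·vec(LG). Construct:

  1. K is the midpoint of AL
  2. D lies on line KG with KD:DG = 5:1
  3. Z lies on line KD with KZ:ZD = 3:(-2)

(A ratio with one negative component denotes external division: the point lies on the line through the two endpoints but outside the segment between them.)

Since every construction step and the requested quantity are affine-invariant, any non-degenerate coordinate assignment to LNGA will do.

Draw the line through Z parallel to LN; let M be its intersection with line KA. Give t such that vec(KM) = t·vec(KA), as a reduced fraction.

Set L = (0, 0), N = (1, 0), G = (0, 1), A = (-3, -1); any affine frame gives the same invariant.
1. K is the midpoint of AL ⇒ K = (-3/2, -1/2)
2. D lies on line KG with KD:DG = 5:1 ⇒ D = (-1/4, 3/4)
3. Z lies on line KD with KZ:ZD = 3:(-2) ⇒ Z = (9/4, 13/4)
through Z parallel to LN: direction (1, 0); meets KA at M = (39/4, 13/4)
M = K + t·(A−K) with t = -15/2

t = -15/2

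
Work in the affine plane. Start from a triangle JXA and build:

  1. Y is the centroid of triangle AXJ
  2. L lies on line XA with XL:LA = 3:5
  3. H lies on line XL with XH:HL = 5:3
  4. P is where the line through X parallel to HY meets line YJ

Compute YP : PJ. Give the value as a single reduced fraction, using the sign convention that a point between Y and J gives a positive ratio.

Work in coordinates with J = (0, 0), X = (1, 0), A = (0, 1).
1. Y is the centroid of triangle AXJ ⇒ Y = (1/3, 1/3)
2. L lies on line XA with XL:LA = 3:5 ⇒ L = (5/8, 3/8)
3. H lies on line XL with XH:HL = 5:3 ⇒ H = (49/64, 15/64)
4. P is where the line through X parallel to HY meets line YJ ⇒ P = (19/102, 19/102)
P = Y + t·(J−Y) with t = 15/34, so YP:PJ = t:(1−t) = 15/34:19/34

YP:PJ = 15/19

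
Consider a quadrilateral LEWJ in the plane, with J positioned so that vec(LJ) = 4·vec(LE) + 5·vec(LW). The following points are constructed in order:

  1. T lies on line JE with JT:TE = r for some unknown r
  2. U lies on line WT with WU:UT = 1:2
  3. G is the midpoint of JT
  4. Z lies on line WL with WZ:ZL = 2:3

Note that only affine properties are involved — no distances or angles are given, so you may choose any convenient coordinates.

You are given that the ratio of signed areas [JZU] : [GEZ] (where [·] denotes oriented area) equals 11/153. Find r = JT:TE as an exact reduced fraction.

r = 2/5

Work in coordinates with L = (0, 0), E = (1, 0), W = (0, 1), J = (4, 5).
1. With JT:TE = r, write λ = r/(r+1) so T = J + λ·(E−J); T is affine-linear in λ
2. U lies on line WT with WU:UT = 1:2 ⇒ U is an affine combination of earlier points and hence also affine-linear in λ
3. G is the midpoint of JT ⇒ G is an affine combination of earlier points and hence also affine-linear in λ
4. Z lies on line WL with WZ:ZL = 2:3 ⇒ Z = (0, 3/5)
Every point depending on T is an affine combination of T and λ-independent points, so each such coordinate is linear in λ; the λ² term in each signed area is a multiple of (E−J)×(E−J) = 0, so 2·[JZU] and 2·[GEZ] are each linear in λ. Evaluating at λ=0 and λ=1:
  2·[JZU] = 34/15·λ − 16/15,   2·[GEZ] = 17/5·λ − 34/5
So [JZU]:[GEZ] = (34/15·λ − 16/15) / (17/5·λ − 34/5). Setting this equal to 11/153:
  34/15·λ − 16/15 = 11/153·(17/5·λ − 34/5)  ⇒  λ = 2/7
Then r = λ/(1−λ) = (2/7)/(5/7) = 2/5. Check: with r = 2/5, T = (22/7, 25/7) and [JZU]:[GEZ] = 11/153 as required.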